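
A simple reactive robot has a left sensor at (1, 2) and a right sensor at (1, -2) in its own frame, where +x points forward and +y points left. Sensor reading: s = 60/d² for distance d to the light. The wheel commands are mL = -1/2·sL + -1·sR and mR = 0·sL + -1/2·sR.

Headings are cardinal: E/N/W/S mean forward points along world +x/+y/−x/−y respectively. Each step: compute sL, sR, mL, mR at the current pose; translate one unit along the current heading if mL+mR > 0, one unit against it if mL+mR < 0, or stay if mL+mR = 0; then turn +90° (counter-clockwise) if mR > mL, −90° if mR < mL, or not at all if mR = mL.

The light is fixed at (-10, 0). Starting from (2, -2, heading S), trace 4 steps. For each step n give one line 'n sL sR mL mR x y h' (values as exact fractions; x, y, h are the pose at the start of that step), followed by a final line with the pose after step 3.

0 12/41 60/109 -3114/4469 -30/109 2 -2 S
1 6/17 30/89 -777/1513 -15/89 2 -1 E
2 20/27 60/169 -3310/4563 -30/169 1 -1 N
3 15/29 3/5 -249/290 -3/10 1 -2 W
final 2 -2 S

n=0: pose=(2,-2,S); sL=12/41, sR=60/109; mL=-3114/4469, mR=-30/109; mL+mR=-4344/4469 → advance -1; mR−mL=1884/4469 → turn +1·90°
n=1: pose=(2,-1,E); sL=6/17, sR=30/89; mL=-777/1513, mR=-15/89; mL+mR=-1032/1513 → advance -1; mR−mL=522/1513 → turn +1·90°
n=2: pose=(1,-1,N); sL=20/27, sR=60/169; mL=-3310/4563, mR=-30/169; mL+mR=-4120/4563 → advance -1; mR−mL=2500/4563 → turn +1·90°
n=3: pose=(1,-2,W); sL=15/29, sR=3/5; mL=-249/290, mR=-3/10; mL+mR=-168/145 → advance -1; mR−mL=81/145 → turn +1·90°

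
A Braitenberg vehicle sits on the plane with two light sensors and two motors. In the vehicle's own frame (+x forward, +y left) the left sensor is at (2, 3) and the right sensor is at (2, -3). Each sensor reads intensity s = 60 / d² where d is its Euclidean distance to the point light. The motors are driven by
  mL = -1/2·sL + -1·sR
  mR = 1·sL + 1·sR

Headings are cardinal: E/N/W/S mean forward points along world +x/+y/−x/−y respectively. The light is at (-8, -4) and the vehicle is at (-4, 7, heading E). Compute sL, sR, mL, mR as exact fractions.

15/58 3/5 -423/580 249/290

left sensor world pos  = (-2, 10); dL² = 232
right sensor world pos = (-2, 4); dR² = 100
sL = 60/232 = 15/58
sR = 60/100 = 3/5
mL = -1/2·sL + -1·sR = -423/580
mR = 1·sL + 1·sR = 249/290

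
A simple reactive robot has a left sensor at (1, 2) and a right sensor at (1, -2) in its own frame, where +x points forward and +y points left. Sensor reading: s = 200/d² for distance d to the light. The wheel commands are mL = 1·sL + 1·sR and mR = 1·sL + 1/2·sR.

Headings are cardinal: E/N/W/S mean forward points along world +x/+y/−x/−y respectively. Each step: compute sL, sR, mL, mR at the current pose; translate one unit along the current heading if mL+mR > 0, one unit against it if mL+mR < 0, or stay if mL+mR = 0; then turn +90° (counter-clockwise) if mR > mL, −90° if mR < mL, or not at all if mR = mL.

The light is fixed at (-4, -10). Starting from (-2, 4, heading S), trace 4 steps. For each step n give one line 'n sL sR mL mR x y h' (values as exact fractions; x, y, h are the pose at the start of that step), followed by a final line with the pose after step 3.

0 40/37 200/169 14160/6253 10460/6253 -2 4 S
1 100/61 100/113 17400/6893 14350/6893 -2 3 W
2 200/197 40/41 16080/8077 12140/8077 -3 3 N
3 10/13 50/37 1020/481 695/481 -3 4 E
final -2 4 S

n=0: pose=(-2,4,S); sL=40/37, sR=200/169; mL=14160/6253, mR=10460/6253; mL+mR=24620/6253 → advance +1; mR−mL=-100/169 → turn -1·90°
n=1: pose=(-2,3,W); sL=100/61, sR=100/113; mL=17400/6893, mR=14350/6893; mL+mR=31750/6893 → advance +1; mR−mL=-50/113 → turn -1·90°
n=2: pose=(-3,3,N); sL=200/197, sR=40/41; mL=16080/8077, mR=12140/8077; mL+mR=28220/8077 → advance +1; mR−mL=-20/41 → turn -1·90°
n=3: pose=(-3,4,E); sL=10/13, sR=50/37; mL=1020/481, mR=695/481; mL+mR=1715/481 → advance +1; mR−mL=-25/37 → turn -1·90°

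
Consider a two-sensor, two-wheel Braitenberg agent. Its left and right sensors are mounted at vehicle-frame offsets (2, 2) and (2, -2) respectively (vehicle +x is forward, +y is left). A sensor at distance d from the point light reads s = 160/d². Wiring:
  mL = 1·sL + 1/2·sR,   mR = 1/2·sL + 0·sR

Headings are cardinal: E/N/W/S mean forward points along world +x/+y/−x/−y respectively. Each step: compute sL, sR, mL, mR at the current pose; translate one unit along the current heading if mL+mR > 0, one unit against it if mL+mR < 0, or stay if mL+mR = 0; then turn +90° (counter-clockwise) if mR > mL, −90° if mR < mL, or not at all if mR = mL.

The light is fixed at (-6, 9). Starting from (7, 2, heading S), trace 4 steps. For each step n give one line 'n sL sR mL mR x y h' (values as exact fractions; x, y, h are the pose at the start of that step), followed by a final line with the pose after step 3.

n=0: pose=(7,2,S); sL=80/153, sR=80/101; mL=14200/15453, mR=40/153; mL+mR=6080/5151 → advance +1; mR−mL=-10160/15453 → turn -1·90°
n=1: pose=(7,1,W); sL=160/221, sR=160/157; mL=42800/34697, mR=80/221; mL+mR=55360/34697 → advance +1; mR−mL=-30240/34697 → turn -1·90°
n=2: pose=(6,1,N); sL=20/17, sR=20/29; mL=750/493, mR=10/17; mL+mR=1040/493 → advance +1; mR−mL=-460/493 → turn -1·90°
n=3: pose=(6,2,E); sL=160/221, sR=160/277; mL=62000/61217, mR=80/221; mL+mR=84160/61217 → advance +1; mR−mL=-39840/61217 → turn -1·90°

0 80/153 80/101 14200/15453 40/153 7 2 S
1 160/221 160/157 42800/34697 80/221 7 1 W
2 20/17 20/29 750/493 10/17 6 1 N
3 160/221 160/277 62000/61217 80/221 6 2 E
final 7 2 S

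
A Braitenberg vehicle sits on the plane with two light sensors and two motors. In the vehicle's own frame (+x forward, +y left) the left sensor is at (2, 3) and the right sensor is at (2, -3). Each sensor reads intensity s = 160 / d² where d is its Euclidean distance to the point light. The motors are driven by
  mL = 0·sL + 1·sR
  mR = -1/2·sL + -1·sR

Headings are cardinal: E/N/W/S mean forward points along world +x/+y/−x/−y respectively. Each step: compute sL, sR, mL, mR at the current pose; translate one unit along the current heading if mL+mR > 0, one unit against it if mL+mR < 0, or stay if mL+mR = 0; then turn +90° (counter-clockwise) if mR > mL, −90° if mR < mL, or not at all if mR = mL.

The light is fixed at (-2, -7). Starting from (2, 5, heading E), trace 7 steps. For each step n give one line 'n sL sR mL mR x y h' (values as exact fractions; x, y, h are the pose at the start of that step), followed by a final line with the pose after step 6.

n=0: pose=(2,5,E); sL=160/261, sR=160/117; mL=160/117, mR=-5680/3393; mL+mR=-80/261 → advance -1; mR−mL=-3440/1131 → turn -1·90°
n=1: pose=(1,5,S); sL=20/17, sR=8/5; mL=8/5, mR=-186/85; mL+mR=-10/17 → advance -1; mR−mL=-322/85 → turn -1·90°
n=2: pose=(1,6,W); sL=160/101, sR=160/257; mL=160/257, mR=-36720/25957; mL+mR=-80/101 → advance -1; mR−mL=-52880/25957 → turn -1·90°
n=3: pose=(2,6,N); sL=80/113, sR=80/137; mL=80/137, mR=-14520/15481; mL+mR=-40/113 → advance -1; mR−mL=-23560/15481 → turn -1·90°
n=4: pose=(2,5,E); sL=160/261, sR=160/117; mL=160/117, mR=-5680/3393; mL+mR=-80/261 → advance -1; mR−mL=-3440/1131 → turn -1·90°
n=5: pose=(1,5,S); sL=20/17, sR=8/5; mL=8/5, mR=-186/85; mL+mR=-10/17 → advance -1; mR−mL=-322/85 → turn -1·90°
n=6: pose=(1,6,W); sL=160/101, sR=160/257; mL=160/257, mR=-36720/25957; mL+mR=-80/101 → advance -1; mR−mL=-52880/25957 → turn -1·90°

0 160/261 160/117 160/117 -5680/3393 2 5 E
1 20/17 8/5 8/5 -186/85 1 5 S
2 160/101 160/257 160/257 -36720/25957 1 6 W
3 80/113 80/137 80/137 -14520/15481 2 6 N
4 160/261 160/117 160/117 -5680/3393 2 5 E
5 20/17 8/5 8/5 -186/85 1 5 S
6 160/101 160/257 160/257 -36720/25957 1 6 W
final 2 6 N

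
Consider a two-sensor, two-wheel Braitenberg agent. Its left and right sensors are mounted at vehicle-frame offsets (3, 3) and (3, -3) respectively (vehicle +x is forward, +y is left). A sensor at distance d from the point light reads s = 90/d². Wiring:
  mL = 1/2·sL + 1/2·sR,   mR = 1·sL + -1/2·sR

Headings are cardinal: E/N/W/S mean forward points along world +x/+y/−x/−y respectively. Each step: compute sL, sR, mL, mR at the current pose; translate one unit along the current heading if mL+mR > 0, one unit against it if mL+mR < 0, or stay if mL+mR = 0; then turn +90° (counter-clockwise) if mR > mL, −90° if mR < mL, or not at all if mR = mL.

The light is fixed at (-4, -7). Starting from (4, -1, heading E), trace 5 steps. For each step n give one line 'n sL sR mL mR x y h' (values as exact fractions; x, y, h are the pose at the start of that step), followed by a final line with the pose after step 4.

0 45/101 9/13 747/1313 261/2626 4 -1 E
1 10/17 2 22/17 -7/17 5 -1 S
2 9/4 9/10 63/40 9/5 5 -2 W
3 18/25 90/29 1386/725 -603/725 4 -2 S
4 45/13 45/37 1125/481 2745/962 4 -3 W
final 3 -3 S

n=0: pose=(4,-1,E); sL=45/101, sR=9/13; mL=747/1313, mR=261/2626; mL+mR=135/202 → advance +1; mR−mL=-1233/2626 → turn -1·90°
n=1: pose=(5,-1,S); sL=10/17, sR=2; mL=22/17, mR=-7/17; mL+mR=15/17 → advance +1; mR−mL=-29/17 → turn -1·90°
n=2: pose=(5,-2,W); sL=9/4, sR=9/10; mL=63/40, mR=9/5; mL+mR=27/8 → advance +1; mR−mL=9/40 → turn +1·90°
n=3: pose=(4,-2,S); sL=18/25, sR=90/29; mL=1386/725, mR=-603/725; mL+mR=27/25 → advance +1; mR−mL=-1989/725 → turn -1·90°
n=4: pose=(4,-3,W); sL=45/13, sR=45/37; mL=1125/481, mR=2745/962; mL+mR=135/26 → advance +1; mR−mL=495/962 → turn +1·90°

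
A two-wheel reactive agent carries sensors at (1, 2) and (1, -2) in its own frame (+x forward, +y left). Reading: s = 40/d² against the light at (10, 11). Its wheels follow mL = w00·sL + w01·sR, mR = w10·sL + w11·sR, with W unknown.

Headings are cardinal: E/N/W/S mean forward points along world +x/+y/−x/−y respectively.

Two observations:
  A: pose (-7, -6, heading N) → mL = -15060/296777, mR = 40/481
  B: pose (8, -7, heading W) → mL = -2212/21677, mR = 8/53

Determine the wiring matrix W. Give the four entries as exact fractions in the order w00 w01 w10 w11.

1/2 -1 0 1

obs A: pose=(-7,-6,N) → sL=40/617, sR=40/481, mL=-15060/296777, mR=40/481
obs B: pose=(8,-7,W) → sL=40/409, sR=8/53, mL=-2212/21677, mR=8/53
sensor matrix S = [[40/617, 40/481], [40/409, 8/53]]; det S = 10631680/6433235029
solve [mL_A; mL_B] = S·[w00; w01] and [mR_A; mR_B] = S·[w10; w11]:
  w00 = 1/2, w01 = -1, w10 = 0, w11 = 1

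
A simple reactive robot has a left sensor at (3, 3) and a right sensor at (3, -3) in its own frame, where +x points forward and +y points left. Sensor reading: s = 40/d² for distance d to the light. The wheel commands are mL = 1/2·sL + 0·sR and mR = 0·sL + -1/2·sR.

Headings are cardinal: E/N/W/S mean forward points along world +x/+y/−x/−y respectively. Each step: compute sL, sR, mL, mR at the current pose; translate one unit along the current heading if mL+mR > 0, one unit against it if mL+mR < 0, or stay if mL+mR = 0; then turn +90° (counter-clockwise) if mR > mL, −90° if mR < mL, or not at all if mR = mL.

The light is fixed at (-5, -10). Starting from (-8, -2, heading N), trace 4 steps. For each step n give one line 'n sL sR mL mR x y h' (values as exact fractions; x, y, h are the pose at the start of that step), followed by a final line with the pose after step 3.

n=0: pose=(-8,-2,N); sL=40/157, sR=40/121; mL=20/157, mR=-20/121; mL+mR=-720/18997 → advance -1; mR−mL=-5560/18997 → turn -1·90°
n=1: pose=(-8,-3,E); sL=2/5, sR=5/2; mL=1/5, mR=-5/4; mL+mR=-21/20 → advance -1; mR−mL=-29/20 → turn -1·90°
n=2: pose=(-9,-3,S); sL=40/17, sR=8/13; mL=20/17, mR=-4/13; mL+mR=192/221 → advance +1; mR−mL=-328/221 → turn -1·90°
n=3: pose=(-9,-4,W); sL=20/29, sR=4/13; mL=10/29, mR=-2/13; mL+mR=72/377 → advance +1; mR−mL=-188/377 → turn -1·90°

0 40/157 40/121 20/157 -20/121 -8 -2 N
1 2/5 5/2 1/5 -5/4 -8 -3 E
2 40/17 8/13 20/17 -4/13 -9 -3 S
3 20/29 4/13 10/29 -2/13 -9 -4 W
final -10 -4 N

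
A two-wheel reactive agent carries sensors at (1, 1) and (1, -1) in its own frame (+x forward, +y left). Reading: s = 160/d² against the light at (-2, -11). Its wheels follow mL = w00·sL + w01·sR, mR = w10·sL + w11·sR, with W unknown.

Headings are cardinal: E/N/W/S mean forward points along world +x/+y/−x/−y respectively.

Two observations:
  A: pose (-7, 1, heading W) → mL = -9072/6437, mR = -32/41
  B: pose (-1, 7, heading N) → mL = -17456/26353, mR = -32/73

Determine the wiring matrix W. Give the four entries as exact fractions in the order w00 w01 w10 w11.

obs A: pose=(-7,1,W) → sL=160/157, sR=32/41, mL=-9072/6437, mR=-32/41
obs B: pose=(-1,7,N) → sL=160/361, sR=32/73, mL=-17456/26353, mR=-32/73
sensor matrix S = [[160/157, 32/41], [160/361, 32/73]]; det S = 17100800/169634261
solve [mL_A; mL_B] = S·[w00; w01] and [mR_A; mR_B] = S·[w10; w11]:
  w00 = -1, w01 = -1/2, w10 = 0, w11 = -1

-1 -1/2 0 -1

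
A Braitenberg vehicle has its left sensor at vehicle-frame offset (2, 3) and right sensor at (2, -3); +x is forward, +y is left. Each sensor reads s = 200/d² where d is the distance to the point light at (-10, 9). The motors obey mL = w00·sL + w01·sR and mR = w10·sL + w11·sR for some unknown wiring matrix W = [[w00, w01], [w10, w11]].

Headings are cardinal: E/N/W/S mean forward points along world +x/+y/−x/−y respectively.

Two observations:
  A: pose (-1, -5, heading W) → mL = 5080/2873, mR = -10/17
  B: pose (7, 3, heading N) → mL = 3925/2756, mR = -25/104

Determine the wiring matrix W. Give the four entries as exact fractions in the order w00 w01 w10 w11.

obs A: pose=(-1,-5,W) → sL=100/169, sR=20/17, mL=5080/2873, mR=-10/17
obs B: pose=(7,3,N) → sL=50/53, sR=25/52, mL=3925/2756, mR=-25/104
sensor matrix S = [[100/169, 20/17], [50/53, 25/52]]; det S = -1633875/1979497
solve [mL_A; mL_B] = S·[w00; w01] and [mR_A; mR_B] = S·[w10; w11]:
  w00 = 1, w01 = 1, w10 = 0, w11 = -1/2

1 1 0 -1/2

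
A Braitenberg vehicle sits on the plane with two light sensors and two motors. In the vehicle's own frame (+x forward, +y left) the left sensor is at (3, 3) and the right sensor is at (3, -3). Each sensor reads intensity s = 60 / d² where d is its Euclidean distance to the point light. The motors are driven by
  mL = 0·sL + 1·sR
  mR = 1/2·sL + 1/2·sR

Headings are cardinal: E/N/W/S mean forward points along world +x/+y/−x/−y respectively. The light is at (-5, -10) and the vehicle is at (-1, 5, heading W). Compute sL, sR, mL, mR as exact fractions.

left sensor world pos  = (-4, 2); dL² = 145
right sensor world pos = (-4, 8); dR² = 325
sL = 60/145 = 12/29
sR = 60/325 = 12/65
mL = 0·sL + 1·sR = 12/65
mR = 1/2·sL + 1/2·sR = 564/1885

12/29 12/65 12/65 564/1885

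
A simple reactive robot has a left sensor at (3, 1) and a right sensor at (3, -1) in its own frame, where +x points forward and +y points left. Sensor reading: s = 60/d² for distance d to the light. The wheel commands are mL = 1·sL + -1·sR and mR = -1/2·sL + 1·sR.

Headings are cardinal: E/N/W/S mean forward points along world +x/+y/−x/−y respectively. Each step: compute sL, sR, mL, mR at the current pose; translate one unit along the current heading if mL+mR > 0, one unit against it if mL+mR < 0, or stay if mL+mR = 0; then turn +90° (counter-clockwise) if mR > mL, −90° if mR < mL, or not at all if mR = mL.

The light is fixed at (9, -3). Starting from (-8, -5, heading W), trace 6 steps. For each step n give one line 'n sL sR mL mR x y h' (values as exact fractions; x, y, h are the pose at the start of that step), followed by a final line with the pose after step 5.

n=0: pose=(-8,-5,W); sL=60/409, sR=60/401; mL=-480/164009, mR=12510/164009; mL+mR=30/409 → advance +1; mR−mL=12990/164009 → turn +1·90°
n=1: pose=(-9,-5,S); sL=30/157, sR=30/193; mL=1080/30301, mR=1815/30301; mL+mR=15/157 → advance +1; mR−mL=735/30301 → turn +1·90°
n=2: pose=(-9,-6,E); sL=60/229, sR=60/241; mL=720/55189, mR=6510/55189; mL+mR=30/229 → advance +1; mR−mL=5790/55189 → turn +1·90°
n=3: pose=(-8,-6,N); sL=5/27, sR=15/64; mL=-85/1728, mR=245/1728; mL+mR=5/54 → advance +1; mR−mL=55/288 → turn +1·90°
n=4: pose=(-8,-5,W); sL=60/409, sR=60/401; mL=-480/164009, mR=12510/164009; mL+mR=30/409 → advance +1; mR−mL=12990/164009 → turn +1·90°
n=5: pose=(-9,-5,S); sL=30/157, sR=30/193; mL=1080/30301, mR=1815/30301; mL+mR=15/157 → advance +1; mR−mL=735/30301 → turn +1·90°

0 60/409 60/401 -480/164009 12510/164009 -8 -5 W
1 30/157 30/193 1080/30301 1815/30301 -9 -5 S
2 60/229 60/241 720/55189 6510/55189 -9 -6 E
3 5/27 15/64 -85/1728 245/1728 -8 -6 N
4 60/409 60/401 -480/164009 12510/164009 -8 -5 W
5 30/157 30/193 1080/30301 1815/30301 -9 -5 S
final -9 -6 E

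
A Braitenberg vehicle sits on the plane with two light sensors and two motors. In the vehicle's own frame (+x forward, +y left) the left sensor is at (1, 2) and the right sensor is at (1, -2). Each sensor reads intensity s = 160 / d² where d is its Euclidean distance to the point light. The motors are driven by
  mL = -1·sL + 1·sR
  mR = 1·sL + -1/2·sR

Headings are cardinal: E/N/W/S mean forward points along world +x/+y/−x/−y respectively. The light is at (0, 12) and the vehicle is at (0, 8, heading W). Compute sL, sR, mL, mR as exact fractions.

left sensor world pos  = (-1, 6); dL² = 37
right sensor world pos = (-1, 10); dR² = 5
sL = 160/37 = 160/37
sR = 160/5 = 32
mL = -1·sL + 1·sR = 1024/37
mR = 1·sL + -1/2·sR = -432/37

160/37 32 1024/37 -432/37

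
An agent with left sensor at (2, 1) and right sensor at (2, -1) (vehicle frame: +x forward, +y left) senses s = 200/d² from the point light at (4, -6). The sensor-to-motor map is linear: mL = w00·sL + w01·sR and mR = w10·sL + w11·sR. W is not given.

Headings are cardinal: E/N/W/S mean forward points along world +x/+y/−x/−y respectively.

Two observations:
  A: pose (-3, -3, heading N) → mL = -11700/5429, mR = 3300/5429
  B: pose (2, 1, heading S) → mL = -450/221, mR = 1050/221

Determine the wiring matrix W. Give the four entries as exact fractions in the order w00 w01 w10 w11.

1/2 -1 1 -1/2

obs A: pose=(-3,-3,N) → sL=200/89, sR=200/61, mL=-11700/5429, mR=3300/5429
obs B: pose=(2,1,S) → sL=100/13, sR=100/17, mL=-450/221, mR=1050/221
sensor matrix S = [[200/89, 200/61], [100/13, 100/17]]; det S = -14400000/1199809
solve [mL_A; mL_B] = S·[w00; w01] and [mR_A; mR_B] = S·[w10; w11]:
  w00 = 1/2, w01 = -1, w10 = 1, w11 = -1/2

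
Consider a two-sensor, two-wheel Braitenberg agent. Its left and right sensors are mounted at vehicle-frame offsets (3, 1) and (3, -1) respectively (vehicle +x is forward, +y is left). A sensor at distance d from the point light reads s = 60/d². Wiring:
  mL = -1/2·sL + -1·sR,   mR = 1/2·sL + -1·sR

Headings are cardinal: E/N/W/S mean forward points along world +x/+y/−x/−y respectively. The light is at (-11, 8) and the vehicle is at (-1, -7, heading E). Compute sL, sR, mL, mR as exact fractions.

left sensor world pos  = (2, -6); dL² = 365
right sensor world pos = (2, -8); dR² = 425
sL = 60/365 = 12/73
sR = 60/425 = 12/85
mL = -1/2·sL + -1·sR = -1386/6205
mR = 1/2·sL + -1·sR = -366/6205

12/73 12/85 -1386/6205 -366/6205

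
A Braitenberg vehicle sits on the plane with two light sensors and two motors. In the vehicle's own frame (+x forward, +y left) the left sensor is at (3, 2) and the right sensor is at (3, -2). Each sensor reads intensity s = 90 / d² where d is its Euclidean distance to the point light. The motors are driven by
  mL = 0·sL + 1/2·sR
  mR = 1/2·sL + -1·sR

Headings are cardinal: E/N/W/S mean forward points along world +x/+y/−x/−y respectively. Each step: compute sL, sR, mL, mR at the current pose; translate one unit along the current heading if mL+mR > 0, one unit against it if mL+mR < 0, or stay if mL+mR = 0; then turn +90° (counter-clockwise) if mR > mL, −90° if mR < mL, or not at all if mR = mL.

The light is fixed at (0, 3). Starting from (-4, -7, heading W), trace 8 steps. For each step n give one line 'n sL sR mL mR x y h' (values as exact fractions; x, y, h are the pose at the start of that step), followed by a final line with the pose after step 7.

0 90/193 90/113 45/113 -12285/21809 -4 -7 W
1 45/37 9/5 9/10 -441/370 -3 -7 N
2 10/9 90/169 45/169 35/1521 -3 -8 E
3 45/98 45/106 45/212 -2025/10388 -2 -8 S
4 90/221 18/25 9/25 -2853/5525 -2 -9 W
5 1 45/41 45/82 -49/82 -1 -9 N
6 18/25 90/229 45/229 -189/5725 -1 -10 E
7 9/26 9/26 9/52 -9/52 0 -10 S
final 0 -10 W

n=0: pose=(-4,-7,W); sL=90/193, sR=90/113; mL=45/113, mR=-12285/21809; mL+mR=-3600/21809 → advance -1; mR−mL=-20970/21809 → turn -1·90°
n=1: pose=(-3,-7,N); sL=45/37, sR=9/5; mL=9/10, mR=-441/370; mL+mR=-54/185 → advance -1; mR−mL=-387/185 → turn -1·90°
n=2: pose=(-3,-8,E); sL=10/9, sR=90/169; mL=45/169, mR=35/1521; mL+mR=440/1521 → advance +1; mR−mL=-370/1521 → turn -1·90°
n=3: pose=(-2,-8,S); sL=45/98, sR=45/106; mL=45/212, mR=-2025/10388; mL+mR=45/2597 → advance +1; mR−mL=-2115/5194 → turn -1·90°
n=4: pose=(-2,-9,W); sL=90/221, sR=18/25; mL=9/25, mR=-2853/5525; mL+mR=-864/5525 → advance -1; mR−mL=-4842/5525 → turn -1·90°
n=5: pose=(-1,-9,N); sL=1, sR=45/41; mL=45/82, mR=-49/82; mL+mR=-2/41 → advance -1; mR−mL=-47/41 → turn -1·90°
n=6: pose=(-1,-10,E); sL=18/25, sR=90/229; mL=45/229, mR=-189/5725; mL+mR=936/5725 → advance +1; mR−mL=-1314/5725 → turn -1·90°
n=7: pose=(0,-10,S); sL=9/26, sR=9/26; mL=9/52, mR=-9/52; mL+mR=0 → advance +0; mR−mL=-9/26 → turn -1·90°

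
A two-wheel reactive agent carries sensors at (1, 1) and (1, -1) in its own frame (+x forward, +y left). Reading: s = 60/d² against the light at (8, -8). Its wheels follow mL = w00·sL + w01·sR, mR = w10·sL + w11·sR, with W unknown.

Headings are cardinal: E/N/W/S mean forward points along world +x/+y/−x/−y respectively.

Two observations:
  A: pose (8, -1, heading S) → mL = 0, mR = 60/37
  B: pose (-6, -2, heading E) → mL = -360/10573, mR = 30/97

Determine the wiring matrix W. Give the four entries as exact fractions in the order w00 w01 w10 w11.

1 -1 0 1

obs A: pose=(8,-1,S) → sL=60/37, sR=60/37, mL=0, mR=60/37
obs B: pose=(-6,-2,E) → sL=30/109, sR=30/97, mL=-360/10573, mR=30/97
sensor matrix S = [[60/37, 60/37], [30/109, 30/97]]; det S = 21600/391201
solve [mL_A; mL_B] = S·[w00; w01] and [mR_A; mR_B] = S·[w10; w11]:
  w00 = 1, w01 = -1, w10 = 0, w11 = 1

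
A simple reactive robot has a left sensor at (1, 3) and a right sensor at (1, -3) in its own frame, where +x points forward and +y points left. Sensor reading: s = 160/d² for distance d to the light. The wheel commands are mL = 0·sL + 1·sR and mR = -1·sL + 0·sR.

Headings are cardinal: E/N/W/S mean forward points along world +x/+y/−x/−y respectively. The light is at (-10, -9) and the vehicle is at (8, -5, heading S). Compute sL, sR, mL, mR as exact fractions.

16/45 80/117 80/117 -16/45

left sensor world pos  = (11, -6); dL² = 450
right sensor world pos = (5, -6); dR² = 234
sL = 160/450 = 16/45
sR = 160/234 = 80/117
mL = 0·sL + 1·sR = 80/117
mR = -1·sL + 0·sR = -16/45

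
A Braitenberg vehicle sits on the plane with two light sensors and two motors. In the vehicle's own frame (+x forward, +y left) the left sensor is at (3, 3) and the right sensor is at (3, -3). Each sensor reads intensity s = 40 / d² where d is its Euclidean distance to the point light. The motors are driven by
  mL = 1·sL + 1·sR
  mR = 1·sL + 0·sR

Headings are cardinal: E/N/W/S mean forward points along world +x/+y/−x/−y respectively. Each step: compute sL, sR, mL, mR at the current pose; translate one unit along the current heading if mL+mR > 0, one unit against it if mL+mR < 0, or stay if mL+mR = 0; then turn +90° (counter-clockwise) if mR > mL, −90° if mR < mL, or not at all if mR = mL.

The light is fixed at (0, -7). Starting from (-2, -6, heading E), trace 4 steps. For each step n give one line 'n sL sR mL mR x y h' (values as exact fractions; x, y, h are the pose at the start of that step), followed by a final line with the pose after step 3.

n=0: pose=(-2,-6,E); sL=40/17, sR=8; mL=176/17, mR=40/17; mL+mR=216/17 → advance +1; mR−mL=-8 → turn -1·90°
n=1: pose=(-1,-6,S); sL=5, sR=2; mL=7, mR=5; mL+mR=12 → advance +1; mR−mL=-2 → turn -1·90°
n=2: pose=(-1,-7,W); sL=8/5, sR=8/5; mL=16/5, mR=8/5; mL+mR=24/5 → advance +1; mR−mL=-8/5 → turn -1·90°
n=3: pose=(-2,-7,N); sL=20/17, sR=4; mL=88/17, mR=20/17; mL+mR=108/17 → advance +1; mR−mL=-4 → turn -1·90°

0 40/17 8 176/17 40/17 -2 -6 E
1 5 2 7 5 -1 -6 S
2 8/5 8/5 16/5 8/5 -1 -7 W
3 20/17 4 88/17 20/17 -2 -7 N
final -2 -6 E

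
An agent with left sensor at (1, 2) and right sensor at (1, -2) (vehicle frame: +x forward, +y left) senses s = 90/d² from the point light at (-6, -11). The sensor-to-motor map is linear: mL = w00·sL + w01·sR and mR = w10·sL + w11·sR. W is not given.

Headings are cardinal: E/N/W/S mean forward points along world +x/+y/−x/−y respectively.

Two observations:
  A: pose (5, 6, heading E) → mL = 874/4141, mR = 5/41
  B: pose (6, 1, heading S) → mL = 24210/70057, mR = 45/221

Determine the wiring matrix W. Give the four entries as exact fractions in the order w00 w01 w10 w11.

1/2 1/2 0 1/2

obs A: pose=(5,6,E) → sL=18/101, sR=10/41, mL=874/4141, mR=5/41
obs B: pose=(6,1,S) → sL=90/317, sR=90/221, mL=24210/70057, mR=45/221
sensor matrix S = [[18/101, 10/41], [90/317, 90/221]]; det S = 966240/290106037
solve [mL_A; mL_B] = S·[w00; w01] and [mR_A; mR_B] = S·[w10; w11]:
  w00 = 1/2, w01 = 1/2, w10 = 0, w11 = 1/2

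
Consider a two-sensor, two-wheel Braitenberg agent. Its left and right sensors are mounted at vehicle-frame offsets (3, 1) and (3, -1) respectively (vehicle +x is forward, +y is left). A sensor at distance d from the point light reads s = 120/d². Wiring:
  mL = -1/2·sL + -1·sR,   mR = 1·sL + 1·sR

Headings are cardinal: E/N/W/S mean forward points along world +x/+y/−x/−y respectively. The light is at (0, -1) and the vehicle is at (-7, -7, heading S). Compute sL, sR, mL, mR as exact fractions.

40/39 24/29 -1516/1131 2096/1131

left sensor world pos  = (-6, -10); dL² = 117
right sensor world pos = (-8, -10); dR² = 145
sL = 120/117 = 40/39
sR = 120/145 = 24/29
mL = -1/2·sL + -1·sR = -1516/1131
mR = 1·sL + 1·sR = 2096/1131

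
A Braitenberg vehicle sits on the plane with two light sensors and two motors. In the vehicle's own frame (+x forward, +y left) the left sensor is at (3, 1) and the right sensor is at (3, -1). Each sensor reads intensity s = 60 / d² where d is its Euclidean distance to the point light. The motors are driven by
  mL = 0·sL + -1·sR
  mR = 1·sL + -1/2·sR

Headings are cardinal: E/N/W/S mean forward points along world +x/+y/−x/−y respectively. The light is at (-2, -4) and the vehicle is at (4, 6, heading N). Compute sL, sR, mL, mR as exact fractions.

left sensor world pos  = (3, 9); dL² = 194
right sensor world pos = (5, 9); dR² = 218
sL = 60/194 = 30/97
sR = 60/218 = 30/109
mL = 0·sL + -1·sR = -30/109
mR = 1·sL + -1/2·sR = 1815/10573

30/97 30/109 -30/109 1815/10573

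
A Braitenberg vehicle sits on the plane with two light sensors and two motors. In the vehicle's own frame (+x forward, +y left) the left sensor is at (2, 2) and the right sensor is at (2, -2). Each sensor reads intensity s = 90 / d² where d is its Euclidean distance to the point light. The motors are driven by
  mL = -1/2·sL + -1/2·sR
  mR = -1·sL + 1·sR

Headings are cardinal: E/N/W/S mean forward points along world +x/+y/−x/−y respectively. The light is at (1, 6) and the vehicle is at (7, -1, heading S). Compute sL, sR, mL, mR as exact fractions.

left sensor world pos  = (9, -3); dL² = 145
right sensor world pos = (5, -3); dR² = 97
sL = 90/145 = 18/29
sR = 90/97 = 90/97
mL = -1/2·sL + -1/2·sR = -2178/2813
mR = -1·sL + 1·sR = 864/2813

18/29 90/97 -2178/2813 864/2813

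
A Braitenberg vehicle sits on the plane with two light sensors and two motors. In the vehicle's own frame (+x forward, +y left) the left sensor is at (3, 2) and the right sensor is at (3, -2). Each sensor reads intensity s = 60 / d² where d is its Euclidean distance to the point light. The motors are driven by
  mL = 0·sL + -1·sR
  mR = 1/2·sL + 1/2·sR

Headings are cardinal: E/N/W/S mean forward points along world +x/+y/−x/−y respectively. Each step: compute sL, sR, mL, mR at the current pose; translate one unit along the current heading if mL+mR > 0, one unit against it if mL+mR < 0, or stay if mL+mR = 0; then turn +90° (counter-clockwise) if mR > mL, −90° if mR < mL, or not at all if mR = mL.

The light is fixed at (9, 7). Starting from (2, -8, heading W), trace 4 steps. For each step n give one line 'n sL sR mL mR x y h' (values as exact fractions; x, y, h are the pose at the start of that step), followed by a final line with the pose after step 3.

n=0: pose=(2,-8,W); sL=60/389, sR=60/269; mL=-60/269, mR=19740/104641; mL+mR=-3600/104641 → advance -1; mR−mL=43080/104641 → turn +1·90°
n=1: pose=(3,-8,S); sL=3/17, sR=15/97; mL=-15/97, mR=273/1649; mL+mR=18/1649 → advance +1; mR−mL=528/1649 → turn +1·90°
n=2: pose=(3,-9,E); sL=12/41, sR=20/111; mL=-20/111, mR=1076/4551; mL+mR=256/4551 → advance +1; mR−mL=632/1517 → turn +1·90°
n=3: pose=(4,-9,N); sL=30/109, sR=30/89; mL=-30/89, mR=2970/9701; mL+mR=-300/9701 → advance -1; mR−mL=6240/9701 → turn +1·90°

0 60/389 60/269 -60/269 19740/104641 2 -8 W
1 3/17 15/97 -15/97 273/1649 3 -8 S
2 12/41 20/111 -20/111 1076/4551 3 -9 E
3 30/109 30/89 -30/89 2970/9701 4 -9 N
final 4 -10 W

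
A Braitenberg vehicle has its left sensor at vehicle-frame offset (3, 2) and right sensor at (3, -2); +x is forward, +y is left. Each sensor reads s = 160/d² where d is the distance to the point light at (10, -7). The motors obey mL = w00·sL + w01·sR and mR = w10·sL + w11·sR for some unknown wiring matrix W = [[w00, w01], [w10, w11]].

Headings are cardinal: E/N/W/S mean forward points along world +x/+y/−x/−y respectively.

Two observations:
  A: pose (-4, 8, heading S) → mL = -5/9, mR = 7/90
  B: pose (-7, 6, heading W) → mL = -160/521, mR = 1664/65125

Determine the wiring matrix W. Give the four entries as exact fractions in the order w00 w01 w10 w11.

-1 0 1/2 -1/2

obs A: pose=(-4,8,S) → sL=5/9, sR=2/5, mL=-5/9, mR=7/90
obs B: pose=(-7,6,W) → sL=160/521, sR=32/125, mL=-160/521, mR=1664/65125
sensor matrix S = [[5/9, 2/5], [160/521, 32/125]]; det S = 2272/117225
solve [mL_A; mL_B] = S·[w00; w01] and [mR_A; mR_B] = S·[w10; w11]:
  w00 = -1, w01 = 0, w10 = 1/2, w11 = -1/2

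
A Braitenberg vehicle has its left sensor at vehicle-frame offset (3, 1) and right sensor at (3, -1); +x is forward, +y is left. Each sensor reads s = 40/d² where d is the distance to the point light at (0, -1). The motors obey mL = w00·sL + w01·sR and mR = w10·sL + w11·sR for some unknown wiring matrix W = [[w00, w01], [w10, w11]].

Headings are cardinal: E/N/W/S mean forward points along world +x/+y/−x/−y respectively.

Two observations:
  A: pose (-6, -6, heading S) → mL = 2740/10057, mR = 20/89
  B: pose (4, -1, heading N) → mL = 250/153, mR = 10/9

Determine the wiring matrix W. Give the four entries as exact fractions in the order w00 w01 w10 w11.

1 -1/2 1/2 0

obs A: pose=(-6,-6,S) → sL=40/89, sR=40/113, mL=2740/10057, mR=20/89
obs B: pose=(4,-1,N) → sL=20/9, sR=20/17, mL=250/153, mR=10/9
sensor matrix S = [[40/89, 40/113], [20/9, 20/17]]; det S = -396800/1538721
solve [mL_A; mL_B] = S·[w00; w01] and [mR_A; mR_B] = S·[w10; w11]:
  w00 = 1, w01 = -1/2, w10 = 1/2, w11 = 0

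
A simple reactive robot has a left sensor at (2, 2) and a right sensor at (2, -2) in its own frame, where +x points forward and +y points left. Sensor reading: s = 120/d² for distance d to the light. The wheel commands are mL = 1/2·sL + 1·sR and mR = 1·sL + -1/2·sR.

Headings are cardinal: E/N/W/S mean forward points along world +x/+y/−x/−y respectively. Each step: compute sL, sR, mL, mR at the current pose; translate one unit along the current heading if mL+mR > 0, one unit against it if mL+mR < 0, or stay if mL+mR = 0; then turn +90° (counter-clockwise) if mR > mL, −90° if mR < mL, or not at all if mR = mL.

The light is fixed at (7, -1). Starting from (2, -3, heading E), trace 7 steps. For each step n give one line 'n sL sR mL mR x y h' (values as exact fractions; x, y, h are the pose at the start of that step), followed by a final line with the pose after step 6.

n=0: pose=(2,-3,E); sL=40/3, sR=24/5; mL=172/15, mR=164/15; mL+mR=112/5 → advance +1; mR−mL=-8/15 → turn -1·90°
n=1: pose=(3,-3,S); sL=6, sR=30/13; mL=69/13, mR=63/13; mL+mR=132/13 → advance +1; mR−mL=-6/13 → turn -1·90°
n=2: pose=(3,-4,W); sL=120/61, sR=120/37; mL=9540/2257, mR=780/2257; mL+mR=10320/2257 → advance +1; mR−mL=-8760/2257 → turn -1·90°
n=3: pose=(2,-4,N); sL=12/5, sR=12; mL=66/5, mR=-18/5; mL+mR=48/5 → advance +1; mR−mL=-84/5 → turn -1·90°
n=4: pose=(2,-3,E); sL=40/3, sR=24/5; mL=172/15, mR=164/15; mL+mR=112/5 → advance +1; mR−mL=-8/15 → turn -1·90°
n=5: pose=(3,-3,S); sL=6, sR=30/13; mL=69/13, mR=63/13; mL+mR=132/13 → advance +1; mR−mL=-6/13 → turn -1·90°
n=6: pose=(3,-4,W); sL=120/61, sR=120/37; mL=9540/2257, mR=780/2257; mL+mR=10320/2257 → advance +1; mR−mL=-8760/2257 → turn -1·90°

0 40/3 24/5 172/15 164/15 2 -3 E
1 6 30/13 69/13 63/13 3 -3 S
2 120/61 120/37 9540/2257 780/2257 3 -4 W
3 12/5 12 66/5 -18/5 2 -4 N
4 40/3 24/5 172/15 164/15 2 -3 E
5 6 30/13 69/13 63/13 3 -3 S
6 120/61 120/37 9540/2257 780/2257 3 -4 W
final 2 -4 N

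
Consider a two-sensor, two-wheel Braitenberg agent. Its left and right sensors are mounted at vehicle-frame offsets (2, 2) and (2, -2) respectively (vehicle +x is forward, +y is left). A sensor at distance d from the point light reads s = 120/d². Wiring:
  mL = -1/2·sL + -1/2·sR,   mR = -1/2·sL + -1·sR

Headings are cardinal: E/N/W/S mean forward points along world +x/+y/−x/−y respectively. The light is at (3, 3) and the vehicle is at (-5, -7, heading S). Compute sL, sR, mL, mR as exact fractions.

left sensor world pos  = (-3, -9); dL² = 180
right sensor world pos = (-7, -9); dR² = 244
sL = 120/180 = 2/3
sR = 120/244 = 30/61
mL = -1/2·sL + -1/2·sR = -106/183
mR = -1/2·sL + -1·sR = -151/183

2/3 30/61 -106/183 -151/183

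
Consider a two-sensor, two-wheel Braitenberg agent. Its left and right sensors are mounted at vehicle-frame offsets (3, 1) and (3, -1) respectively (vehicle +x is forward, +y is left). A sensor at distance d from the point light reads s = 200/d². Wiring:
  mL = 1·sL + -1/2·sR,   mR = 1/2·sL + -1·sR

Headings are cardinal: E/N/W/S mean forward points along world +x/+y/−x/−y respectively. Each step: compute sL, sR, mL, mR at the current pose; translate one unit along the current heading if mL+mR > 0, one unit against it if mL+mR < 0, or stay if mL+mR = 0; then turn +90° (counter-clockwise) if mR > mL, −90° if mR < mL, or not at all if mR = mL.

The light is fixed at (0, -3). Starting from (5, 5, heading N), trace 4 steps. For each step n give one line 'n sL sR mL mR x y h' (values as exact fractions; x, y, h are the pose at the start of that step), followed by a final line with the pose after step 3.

n=0: pose=(5,5,N); sL=200/137, sR=200/157; mL=17700/21509, mR=-11700/21509; mL+mR=6000/21509 → advance +1; mR−mL=-29400/21509 → turn -1·90°
n=1: pose=(5,6,E); sL=50/41, sR=25/16; mL=575/1312, mR=-625/656; mL+mR=-675/1312 → advance -1; mR−mL=-1825/1312 → turn -1·90°
n=2: pose=(4,6,S); sL=200/61, sR=40/9; mL=580/549, mR=-1540/549; mL+mR=-320/183 → advance -1; mR−mL=-2120/549 → turn -1·90°
n=3: pose=(4,7,W); sL=100/41, sR=100/61; mL=4050/2501, mR=-1050/2501; mL+mR=3000/2501 → advance +1; mR−mL=-5100/2501 → turn -1·90°

0 200/137 200/157 17700/21509 -11700/21509 5 5 N
1 50/41 25/16 575/1312 -625/656 5 6 E
2 200/61 40/9 580/549 -1540/549 4 6 S
3 100/41 100/61 4050/2501 -1050/2501 4 7 W
final 3 7 N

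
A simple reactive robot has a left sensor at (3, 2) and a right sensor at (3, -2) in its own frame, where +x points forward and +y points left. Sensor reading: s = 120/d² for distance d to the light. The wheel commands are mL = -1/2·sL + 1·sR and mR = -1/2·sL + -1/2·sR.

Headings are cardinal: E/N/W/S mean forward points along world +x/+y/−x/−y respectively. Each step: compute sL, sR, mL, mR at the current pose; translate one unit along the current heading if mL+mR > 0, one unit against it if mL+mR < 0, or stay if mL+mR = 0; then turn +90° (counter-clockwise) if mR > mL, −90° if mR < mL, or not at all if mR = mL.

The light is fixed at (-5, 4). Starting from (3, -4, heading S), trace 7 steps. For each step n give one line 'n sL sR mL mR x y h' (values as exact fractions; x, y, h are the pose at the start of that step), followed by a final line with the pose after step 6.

n=0: pose=(3,-4,S); sL=120/221, sR=120/157; mL=17100/34697, mR=-22680/34697; mL+mR=-5580/34697 → advance -1; mR−mL=-180/157 → turn -1·90°
n=1: pose=(3,-3,W); sL=60/53, sR=12/5; mL=486/265, mR=-468/265; mL+mR=18/265 → advance +1; mR−mL=-18/5 → turn -1·90°
n=2: pose=(2,-3,N); sL=120/41, sR=120/97; mL=-900/3977, mR=-8280/3977; mL+mR=-9180/3977 → advance -1; mR−mL=-180/97 → turn -1·90°
n=3: pose=(2,-4,E); sL=15/17, sR=3/5; mL=27/170, mR=-63/85; mL+mR=-99/170 → advance -1; mR−mL=-9/10 → turn -1·90°
n=4: pose=(1,-4,S); sL=24/37, sR=120/137; mL=2796/5069, mR=-3864/5069; mL+mR=-1068/5069 → advance -1; mR−mL=-180/137 → turn -1·90°
n=5: pose=(1,-3,W); sL=4/3, sR=60/17; mL=146/51, mR=-124/51; mL+mR=22/51 → advance +1; mR−mL=-90/17 → turn -1·90°
n=6: pose=(0,-3,N); sL=24/5, sR=24/13; mL=-36/65, mR=-216/65; mL+mR=-252/65 → advance -1; mR−mL=-36/13 → turn -1·90°

0 120/221 120/157 17100/34697 -22680/34697 3 -4 S
1 60/53 12/5 486/265 -468/265 3 -3 W
2 120/41 120/97 -900/3977 -8280/3977 2 -3 N
3 15/17 3/5 27/170 -63/85 2 -4 E
4 24/37 120/137 2796/5069 -3864/5069 1 -4 S
5 4/3 60/17 146/51 -124/51 1 -3 W
6 24/5 24/13 -36/65 -216/65 0 -3 N
final 0 -4 E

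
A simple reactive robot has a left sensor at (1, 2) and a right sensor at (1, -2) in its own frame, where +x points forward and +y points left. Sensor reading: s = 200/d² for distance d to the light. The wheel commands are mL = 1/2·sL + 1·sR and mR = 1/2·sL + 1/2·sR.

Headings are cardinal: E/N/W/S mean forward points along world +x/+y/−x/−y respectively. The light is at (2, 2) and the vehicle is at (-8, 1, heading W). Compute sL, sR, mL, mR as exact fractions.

left sensor world pos  = (-9, -1); dL² = 130
right sensor world pos = (-9, 3); dR² = 122
sL = 200/130 = 20/13
sR = 200/122 = 100/61
mL = 1/2·sL + 1·sR = 1910/793
mR = 1/2·sL + 1/2·sR = 1260/793

20/13 100/61 1910/793 1260/793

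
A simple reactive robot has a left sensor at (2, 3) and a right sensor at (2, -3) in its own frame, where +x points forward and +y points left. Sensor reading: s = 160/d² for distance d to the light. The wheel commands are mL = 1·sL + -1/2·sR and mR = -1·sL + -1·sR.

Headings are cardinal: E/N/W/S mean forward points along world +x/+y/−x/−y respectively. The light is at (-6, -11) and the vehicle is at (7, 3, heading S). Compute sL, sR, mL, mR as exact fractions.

left sensor world pos  = (10, 1); dL² = 400
right sensor world pos = (4, 1); dR² = 244
sL = 160/400 = 2/5
sR = 160/244 = 40/61
mL = 1·sL + -1/2·sR = 22/305
mR = -1·sL + -1·sR = -322/305

2/5 40/61 22/305 -322/305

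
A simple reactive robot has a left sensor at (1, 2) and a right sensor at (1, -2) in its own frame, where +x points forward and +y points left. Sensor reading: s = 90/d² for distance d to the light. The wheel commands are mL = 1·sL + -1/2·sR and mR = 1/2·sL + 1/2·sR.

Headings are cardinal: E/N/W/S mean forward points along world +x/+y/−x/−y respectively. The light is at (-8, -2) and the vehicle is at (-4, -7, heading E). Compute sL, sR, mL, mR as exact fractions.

45/17 45/37 2565/1258 1215/629

left sensor world pos  = (-3, -5); dL² = 34
right sensor world pos = (-3, -9); dR² = 74
sL = 90/34 = 45/17
sR = 90/74 = 45/37
mL = 1·sL + -1/2·sR = 2565/1258
mR = 1/2·sL + 1/2·sR = 1215/629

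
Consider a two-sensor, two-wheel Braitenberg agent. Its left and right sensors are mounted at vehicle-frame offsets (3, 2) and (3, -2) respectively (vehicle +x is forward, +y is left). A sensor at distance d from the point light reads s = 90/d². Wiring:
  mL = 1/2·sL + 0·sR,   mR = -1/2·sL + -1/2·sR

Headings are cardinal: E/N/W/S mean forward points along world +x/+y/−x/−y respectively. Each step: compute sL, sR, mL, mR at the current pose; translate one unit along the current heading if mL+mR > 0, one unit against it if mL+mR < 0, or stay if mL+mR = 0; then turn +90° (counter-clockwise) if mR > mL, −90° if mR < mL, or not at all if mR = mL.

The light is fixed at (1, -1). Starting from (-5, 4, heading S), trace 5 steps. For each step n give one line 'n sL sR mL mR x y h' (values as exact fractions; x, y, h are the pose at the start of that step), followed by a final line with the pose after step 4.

0 9/2 45/34 9/4 -99/34 -5 4 S
1 90/97 18/29 45/97 -2178/2813 -5 5 W
2 9/13 1 9/26 -11/13 -4 5 N
3 90/53 90/13 45/53 -2970/689 -4 4 E
4 9/2 45/34 9/4 -99/34 -5 4 S
final -5 5 W

n=0: pose=(-5,4,S); sL=9/2, sR=45/34; mL=9/4, mR=-99/34; mL+mR=-45/68 → advance -1; mR−mL=-351/68 → turn -1·90°
n=1: pose=(-5,5,W); sL=90/97, sR=18/29; mL=45/97, mR=-2178/2813; mL+mR=-9/29 → advance -1; mR−mL=-3483/2813 → turn -1·90°
n=2: pose=(-4,5,N); sL=9/13, sR=1; mL=9/26, mR=-11/13; mL+mR=-1/2 → advance -1; mR−mL=-31/26 → turn -1·90°
n=3: pose=(-4,4,E); sL=90/53, sR=90/13; mL=45/53, mR=-2970/689; mL+mR=-45/13 → advance -1; mR−mL=-3555/689 → turn -1·90°
n=4: pose=(-5,4,S); sL=9/2, sR=45/34; mL=9/4, mR=-99/34; mL+mR=-45/68 → advance -1; mR−mL=-351/68 → turn -1·90°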